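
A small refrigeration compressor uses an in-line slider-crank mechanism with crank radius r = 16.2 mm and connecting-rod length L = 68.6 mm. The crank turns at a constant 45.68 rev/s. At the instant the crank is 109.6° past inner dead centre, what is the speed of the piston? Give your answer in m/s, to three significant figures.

ω = 2π·45.7 = 287 rad/s
For an in-line slider-crank, x = r cosθ + √(L² − r² sin²θ), so v = −rω sinθ·[1 + r cosθ/√(L² − r² sin²θ)].
With r = 0.0162 m, L = 0.0686 m, θ = 109.6°: √(L² − r² sin²θ) = 0.066881 m.
v = −0.0162·287·0.94206·[1 + 0.0162·-0.33545/0.066881] = -4.0243 m/s.
|v| = 4.0243 m/s.

4.02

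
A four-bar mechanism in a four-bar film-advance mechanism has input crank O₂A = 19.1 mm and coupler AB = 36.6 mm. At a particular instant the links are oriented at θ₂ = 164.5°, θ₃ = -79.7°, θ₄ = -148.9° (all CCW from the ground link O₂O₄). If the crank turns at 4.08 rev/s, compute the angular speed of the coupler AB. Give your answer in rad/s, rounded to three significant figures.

10.4

ω₂ = 25.64 rad/s (from 4.08 rev/s).
Differentiating the loop-closure r₂e^{iθ₂}+r₃e^{iθ₃}=r₁+r₄e^{iθ₄} gives r₂ω₂e^{iθ₂}+r₃ω₃e^{iθ₃}=r₄ω₄e^{iθ₄}.
Eliminating the other unknown: ω₃ = r₂ω₂ sin(θ₄−θ₂) / [r₃ sin(θ₃−θ₄)].
Numerator sine = +0.72657; denominator sine = +0.93483.
Result = 0.0191·25.64·(+0.72657) / (0.0366·(+0.93483)) = +10.398 rad/s; magnitude 10.398 rad/s.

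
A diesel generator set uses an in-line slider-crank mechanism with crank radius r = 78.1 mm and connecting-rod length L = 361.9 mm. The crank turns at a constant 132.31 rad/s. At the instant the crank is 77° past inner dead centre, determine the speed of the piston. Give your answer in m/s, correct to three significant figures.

ω = 132.3 rad/s
For an in-line slider-crank, x = r cosθ + √(L² − r² sin²θ), so v = −rω sinθ·[1 + r cosθ/√(L² − r² sin²θ)].
With r = 0.0781 m, L = 0.3619 m, θ = 77°: √(L² − r² sin²θ) = 0.35381 m.
v = −0.0781·132.3·0.97437·[1 + 0.0781·0.22495/0.35381] = -10.569 m/s.
|v| = 10.569 m/s.

10.6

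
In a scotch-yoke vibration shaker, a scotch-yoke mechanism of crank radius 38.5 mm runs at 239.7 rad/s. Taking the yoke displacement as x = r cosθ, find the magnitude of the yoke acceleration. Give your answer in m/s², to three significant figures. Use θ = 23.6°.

2030

ω = 239.7 rad/s
x = r cosθ ⇒ ẍ = −rω² cosθ (ω constant).
|a| = rω²|cosθ| = 0.0385·(239.7)²·|cos 23.6°| = 2027 m/s².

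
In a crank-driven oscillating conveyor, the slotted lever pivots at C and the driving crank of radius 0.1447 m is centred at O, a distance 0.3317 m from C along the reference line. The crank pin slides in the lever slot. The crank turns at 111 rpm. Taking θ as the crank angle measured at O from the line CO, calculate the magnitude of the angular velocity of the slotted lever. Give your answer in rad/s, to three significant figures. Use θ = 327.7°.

ω = 11.62 rad/s (from 111 rpm).
Crank pin A relative to C: A = (d + r cosθ, r sinθ); lever angle φ = atan2(r sinθ, d + r cosθ).
Differentiating tanφ: φ̇ = rω(d cosθ + r)/(d² + r² + 2dr cosθ).
d² + r² + 2dr cosθ = |CA|² = 0.212103 m²;  d cosθ + r = +0.42507 m.
|ω_lever| = |0.1447·11.62·+0.42507| / 0.212103 = 3.3708 rad/s.

3.37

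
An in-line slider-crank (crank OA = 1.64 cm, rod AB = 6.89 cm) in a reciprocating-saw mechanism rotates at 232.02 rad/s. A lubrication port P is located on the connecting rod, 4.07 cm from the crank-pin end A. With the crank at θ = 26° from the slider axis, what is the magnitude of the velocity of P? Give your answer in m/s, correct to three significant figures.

2.34

ω = 232 rad/s.  Crank-pin speed |V_A| = rω = 3.8051 m/s, perpendicular to OA.
Rod angle: sinφ = −(r/L) sinθ ⇒ φ = -5.989°; ω_rod = −rω cosθ/√(L²−r²sin²θ) = -49.91 rad/s.
V_P = V_A + ω_rod × AP, with AP = 0.0407 m along the rod.
Components: V_Px = −rω sinθ − a·ω_rod·sinφ = -1.88 m/s;  V_Py = rω cosθ + a·ω_rod·cosφ = +1.3998 m/s.
|V_P| = √(V_Px² + V_Py²) = 2.3439 m/s.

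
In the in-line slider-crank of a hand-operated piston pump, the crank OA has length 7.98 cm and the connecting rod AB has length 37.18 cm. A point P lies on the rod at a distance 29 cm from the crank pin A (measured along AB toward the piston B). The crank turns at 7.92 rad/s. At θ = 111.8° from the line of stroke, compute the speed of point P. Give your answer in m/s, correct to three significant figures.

0.552

ω = 7.92 rad/s.  Crank-pin speed |V_A| = rω = 0.63202 m/s, perpendicular to OA.
Rod angle: sinφ = −(r/L) sinθ ⇒ φ = -11.495°; ω_rod = −rω cosθ/√(L²−r²sin²θ) = +0.6442 rad/s.
V_P = V_A + ω_rod × AP, with AP = 0.29 m along the rod.
Components: V_Px = −rω sinθ − a·ω_rod·sinφ = -0.54959 m/s;  V_Py = rω cosθ + a·ω_rod·cosφ = -0.051639 m/s.
|V_P| = √(V_Px² + V_Py²) = 0.55201 m/s.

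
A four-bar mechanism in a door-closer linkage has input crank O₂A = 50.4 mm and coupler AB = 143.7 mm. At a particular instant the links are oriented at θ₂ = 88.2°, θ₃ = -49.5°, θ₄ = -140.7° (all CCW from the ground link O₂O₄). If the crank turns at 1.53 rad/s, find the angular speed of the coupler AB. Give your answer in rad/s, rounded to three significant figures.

0.404

ω₂ = 1.53 rad/s
Differentiating the loop-closure r₂e^{iθ₂}+r₃e^{iθ₃}=r₁+r₄e^{iθ₄} gives r₂ω₂e^{iθ₂}+r₃ω₃e^{iθ₃}=r₄ω₄e^{iθ₄}.
Eliminating the other unknown: ω₃ = r₂ω₂ sin(θ₄−θ₂) / [r₃ sin(θ₃−θ₄)].
Numerator sine = +0.75356; denominator sine = +0.99978.
Result = 0.0504·1.53·(+0.75356) / (0.1437·(+0.99978)) = +0.40446 rad/s; magnitude 0.40446 rad/s.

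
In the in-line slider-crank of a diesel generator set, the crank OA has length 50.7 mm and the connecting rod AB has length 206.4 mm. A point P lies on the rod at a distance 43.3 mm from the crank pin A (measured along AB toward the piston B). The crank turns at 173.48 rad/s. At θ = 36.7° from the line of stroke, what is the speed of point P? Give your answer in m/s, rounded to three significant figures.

7.81

ω = 173.5 rad/s.  Crank-pin speed |V_A| = rω = 8.7954 m/s, perpendicular to OA.
Rod angle: sinφ = −(r/L) sinθ ⇒ φ = -8.442°; ω_rod = −rω cosθ/√(L²−r²sin²θ) = -34.541 rad/s.
V_P = V_A + ω_rod × AP, with AP = 0.0433 m along the rod.
Components: V_Px = −rω sinθ − a·ω_rod·sinφ = -5.4759 m/s;  V_Py = rω cosθ + a·ω_rod·cosφ = +5.5726 m/s.
|V_P| = √(V_Px² + V_Py²) = 7.8128 m/s.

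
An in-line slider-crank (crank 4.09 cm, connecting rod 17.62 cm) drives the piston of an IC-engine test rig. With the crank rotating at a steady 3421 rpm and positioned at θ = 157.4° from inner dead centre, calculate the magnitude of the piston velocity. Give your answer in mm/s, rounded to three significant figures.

ω = 2π·3421/60 = 358.2 rad/s
For an in-line slider-crank, x = r cosθ + √(L² − r² sin²θ), so v = −rω sinθ·[1 + r cosθ/√(L² − r² sin²θ)].
With r = 0.0409 m, L = 0.1762 m, θ = 157.4°: √(L² − r² sin²θ) = 0.1755 m.
v = −0.0409·358.2·0.38430·[1 + 0.0409·-0.92321/0.1755] = -4.4193 m/s.
|v| = 4.4193 m/s = 4419.3 mm/s.

4420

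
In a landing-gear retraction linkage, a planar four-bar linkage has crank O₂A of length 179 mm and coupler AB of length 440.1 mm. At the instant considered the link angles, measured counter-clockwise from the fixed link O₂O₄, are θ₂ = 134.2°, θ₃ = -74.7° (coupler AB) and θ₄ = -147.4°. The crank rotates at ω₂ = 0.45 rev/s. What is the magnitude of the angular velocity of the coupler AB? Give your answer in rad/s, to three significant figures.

1.18

ω₂ = 2.827 rad/s (from 0.45 rev/s).
Differentiating the loop-closure r₂e^{iθ₂}+r₃e^{iθ₃}=r₁+r₄e^{iθ₄} gives r₂ω₂e^{iθ₂}+r₃ω₃e^{iθ₃}=r₄ω₄e^{iθ₄}.
Eliminating the other unknown: ω₃ = r₂ω₂ sin(θ₄−θ₂) / [r₃ sin(θ₃−θ₄)].
Numerator sine = +0.97958; denominator sine = +0.95476.
Result = 0.179·2.827·(+0.97958) / (0.4401·(+0.95476)) = +1.1799 rad/s; magnitude 1.1799 rad/s.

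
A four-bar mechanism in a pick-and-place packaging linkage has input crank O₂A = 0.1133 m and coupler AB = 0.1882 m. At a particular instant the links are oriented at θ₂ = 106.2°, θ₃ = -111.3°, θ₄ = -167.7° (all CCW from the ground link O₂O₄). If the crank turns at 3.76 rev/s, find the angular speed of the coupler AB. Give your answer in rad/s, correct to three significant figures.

ω₂ = 23.62 rad/s (from 3.76 rev/s).
Differentiating the loop-closure r₂e^{iθ₂}+r₃e^{iθ₃}=r₁+r₄e^{iθ₄} gives r₂ω₂e^{iθ₂}+r₃ω₃e^{iθ₃}=r₄ω₄e^{iθ₄}.
Eliminating the other unknown: ω₃ = r₂ω₂ sin(θ₄−θ₂) / [r₃ sin(θ₃−θ₄)].
Numerator sine = +0.99768; denominator sine = +0.83292.
Result = 0.1133·23.62·(+0.99768) / (0.1882·(+0.83292)) = +17.036 rad/s; magnitude 17.036 rad/s.

17.0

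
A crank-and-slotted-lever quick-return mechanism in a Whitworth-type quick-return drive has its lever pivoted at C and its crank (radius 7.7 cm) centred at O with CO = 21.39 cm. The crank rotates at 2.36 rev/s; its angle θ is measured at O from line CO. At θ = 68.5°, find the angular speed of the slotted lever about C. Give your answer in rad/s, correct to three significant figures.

ω = 14.83 rad/s (from 2.36 rev/s).
Crank pin A relative to C: A = (d + r cosθ, r sinθ); lever angle φ = atan2(r sinθ, d + r cosθ).
Differentiating tanφ: φ̇ = rω(d cosθ + r)/(d² + r² + 2dr cosθ).
d² + r² + 2dr cosθ = |CA|² = 0.063755 m²;  d cosθ + r = +0.15539 m.
|ω_lever| = |0.077·14.83·+0.15539| / 0.063755 = 2.7829 rad/s.

2.78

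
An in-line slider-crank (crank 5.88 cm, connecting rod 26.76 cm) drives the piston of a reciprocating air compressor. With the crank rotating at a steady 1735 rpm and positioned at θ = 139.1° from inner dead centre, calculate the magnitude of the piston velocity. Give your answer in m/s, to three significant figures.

5.82

ω = 2π·1735/60 = 181.7 rad/s
For an in-line slider-crank, x = r cosθ + √(L² − r² sin²θ), so v = −rω sinθ·[1 + r cosθ/√(L² − r² sin²θ)].
With r = 0.0588 m, L = 0.2676 m, θ = 139.1°: √(L² − r² sin²θ) = 0.26482 m.
v = −0.0588·181.7·0.65474·[1 + 0.0588·-0.75585/0.26482] = -5.8209 m/s.
|v| = 5.8209 m/s.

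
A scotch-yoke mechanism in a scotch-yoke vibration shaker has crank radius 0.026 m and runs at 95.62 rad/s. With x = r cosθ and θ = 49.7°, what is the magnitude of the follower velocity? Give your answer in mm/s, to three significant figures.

1900

ω = 95.62 rad/s
x = r cosθ ⇒ ẋ = −rω sinθ.
|v| = rω|sinθ| = 0.026·95.62·|sin 49.7°| = 1.8961 m/s = 1896.1 mm/s.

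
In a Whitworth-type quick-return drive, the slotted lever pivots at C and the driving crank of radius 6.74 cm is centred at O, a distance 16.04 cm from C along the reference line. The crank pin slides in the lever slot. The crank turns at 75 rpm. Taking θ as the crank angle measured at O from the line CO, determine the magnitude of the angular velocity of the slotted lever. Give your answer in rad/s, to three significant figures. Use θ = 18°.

ω = 7.854 rad/s (from 75 rpm).
Crank pin A relative to C: A = (d + r cosθ, r sinθ); lever angle φ = atan2(r sinθ, d + r cosθ).
Differentiating tanφ: φ̇ = rω(d cosθ + r)/(d² + r² + 2dr cosθ).
d² + r² + 2dr cosθ = |CA|² = 0.0508346 m²;  d cosθ + r = +0.21995 m.
|ω_lever| = |0.0674·7.854·+0.21995| / 0.0508346 = 2.2904 rad/s.

2.29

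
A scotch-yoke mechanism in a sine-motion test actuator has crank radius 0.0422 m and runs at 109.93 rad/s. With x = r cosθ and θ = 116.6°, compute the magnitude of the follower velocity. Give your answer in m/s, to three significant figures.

4.15

ω = 109.9 rad/s
x = r cosθ ⇒ ẋ = −rω sinθ.
|v| = rω|sinθ| = 0.0422·109.9·|sin 116.6°| = 4.148 m/s.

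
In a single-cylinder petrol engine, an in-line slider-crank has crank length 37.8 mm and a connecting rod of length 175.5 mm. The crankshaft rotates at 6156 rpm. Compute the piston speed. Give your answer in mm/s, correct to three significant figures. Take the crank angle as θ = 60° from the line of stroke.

ω = 2π·6156/60 = 644.7 rad/s
For an in-line slider-crank, x = r cosθ + √(L² − r² sin²θ), so v = −rω sinθ·[1 + r cosθ/√(L² − r² sin²θ)].
With r = 0.0378 m, L = 0.1755 m, θ = 60°: √(L² − r² sin²θ) = 0.17242 m.
v = −0.0378·644.7·0.86603·[1 + 0.0378·0.50000/0.17242] = -23.417 m/s.
|v| = 23.417 m/s = 23417 mm/s.

23400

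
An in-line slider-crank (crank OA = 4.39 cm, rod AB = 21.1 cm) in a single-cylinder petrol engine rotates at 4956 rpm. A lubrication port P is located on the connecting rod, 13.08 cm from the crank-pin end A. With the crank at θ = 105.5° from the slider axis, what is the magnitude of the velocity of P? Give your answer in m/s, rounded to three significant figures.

21.3

ω = 519 rad/s.  Crank-pin speed |V_A| = rω = 22.784 m/s, perpendicular to OA.
Rod angle: sinφ = −(r/L) sinθ ⇒ φ = -11.566°; ω_rod = −rω cosθ/√(L²−r²sin²θ) = +29.454 rad/s.
V_P = V_A + ω_rod × AP, with AP = 0.1308 m along the rod.
Components: V_Px = −rω sinθ − a·ω_rod·sinφ = -21.183 m/s;  V_Py = rω cosθ + a·ω_rod·cosφ = -2.3143 m/s.
|V_P| = √(V_Px² + V_Py²) = 21.309 m/s.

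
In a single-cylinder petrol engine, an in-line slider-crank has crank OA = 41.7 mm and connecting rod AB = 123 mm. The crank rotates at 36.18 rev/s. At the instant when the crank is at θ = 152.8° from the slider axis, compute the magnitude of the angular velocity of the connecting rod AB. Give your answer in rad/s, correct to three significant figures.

69.4

ω = 227.3 rad/s (converted from 36.18 rev/s).
The rod makes angle φ with the slider axis where L sinφ = r sinθ; differentiating, L cosφ·φ̇ = r ω cosθ.
L cosφ = √(L² − r² sin²θ) = 0.12151 m.
|ω_rod| = r ω |cosθ| / √(L² − r² sin²θ) = 0.0417·227.3·0.88942/0.12151 = 69.385 rad/s.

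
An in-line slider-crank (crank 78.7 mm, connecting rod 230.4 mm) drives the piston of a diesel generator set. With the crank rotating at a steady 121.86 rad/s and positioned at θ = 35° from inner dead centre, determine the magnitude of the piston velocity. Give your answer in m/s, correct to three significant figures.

ω = 121.9 rad/s
For an in-line slider-crank, x = r cosθ + √(L² − r² sin²θ), so v = −rω sinθ·[1 + r cosθ/√(L² − r² sin²θ)].
With r = 0.0787 m, L = 0.2304 m, θ = 35°: √(L² − r² sin²θ) = 0.22593 m.
v = −0.0787·121.9·0.57358·[1 + 0.0787·0.81915/0.22593] = -7.0704 m/s.
|v| = 7.0704 m/s.

7.07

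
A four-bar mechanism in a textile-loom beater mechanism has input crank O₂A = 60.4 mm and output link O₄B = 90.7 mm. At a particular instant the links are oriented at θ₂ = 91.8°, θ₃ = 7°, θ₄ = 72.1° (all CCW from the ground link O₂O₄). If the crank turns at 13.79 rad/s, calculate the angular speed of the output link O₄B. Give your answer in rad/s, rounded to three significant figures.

ω₂ = 13.79 rad/s
Differentiating the loop-closure r₂e^{iθ₂}+r₃e^{iθ₃}=r₁+r₄e^{iθ₄} gives r₂ω₂e^{iθ₂}+r₃ω₃e^{iθ₃}=r₄ω₄e^{iθ₄}.
Eliminating the other unknown: ω₄ = r₂ω₂ sin(θ₂−θ₃) / [r₄ sin(θ₄−θ₃)].
Numerator sine = +0.99588; denominator sine = +0.90704.
Result = 0.0604·13.79·(+0.99588) / (0.0907·(+0.90704)) = +10.083 rad/s; magnitude 10.083 rad/s.

10.1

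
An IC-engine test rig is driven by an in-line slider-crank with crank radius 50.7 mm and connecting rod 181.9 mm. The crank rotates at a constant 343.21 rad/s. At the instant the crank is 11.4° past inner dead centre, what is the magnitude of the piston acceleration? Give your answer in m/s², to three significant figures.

ω = 343.2 rad/s
x(θ) = r cosθ + √(L² − r² sin²θ); with ω constant, a = ω²·d²x/dθ².
d²x/dθ² = −r cosθ − r²(cos2θ)/√u − r⁴ sin²2θ/(4u^{3/2}),  u = L² − r² sin²θ = 0.0329872 m².
Substituting r = 0.0507 m, L = 0.1819 m, θ = 11.4°: d²x/dθ² = -0.062788 m.
a = ω²·d²x/dθ² = (343.2)²·(-0.062788) = -7396 m/s²;  |a| = 7396 m/s².

7400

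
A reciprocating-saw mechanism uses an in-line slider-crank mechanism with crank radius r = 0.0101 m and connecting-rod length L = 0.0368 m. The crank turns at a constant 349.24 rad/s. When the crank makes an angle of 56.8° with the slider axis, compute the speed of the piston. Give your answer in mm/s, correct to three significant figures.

3410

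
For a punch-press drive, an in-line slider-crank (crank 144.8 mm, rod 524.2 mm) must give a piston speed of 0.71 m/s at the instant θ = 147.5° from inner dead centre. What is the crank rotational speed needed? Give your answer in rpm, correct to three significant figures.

114

For an in-line slider-crank, |v_piston| = rω|sinθ|·[1 + r cosθ/√(L² − r² sin²θ)].
With r = 0.1448 m, L = 0.5242 m, θ = 147.5°: the bracketed kinematic factor |dx/dθ| = 0.059473 m.
ω = v/|dx/dθ| = 0.71/0.059473 = 11.938 rad/s.
N = 60ω/(2π) = 114 rpm.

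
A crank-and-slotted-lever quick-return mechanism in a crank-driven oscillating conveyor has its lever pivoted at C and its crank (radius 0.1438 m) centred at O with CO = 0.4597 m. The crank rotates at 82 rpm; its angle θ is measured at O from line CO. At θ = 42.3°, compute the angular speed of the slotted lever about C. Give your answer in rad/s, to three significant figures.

ω = 8.587 rad/s (from 82 rpm).
Crank pin A relative to C: A = (d + r cosθ, r sinθ); lever angle φ = atan2(r sinθ, d + r cosθ).
Differentiating tanφ: φ̇ = rω(d cosθ + r)/(d² + r² + 2dr cosθ).
d² + r² + 2dr cosθ = |CA|² = 0.329789 m²;  d cosθ + r = +0.48381 m.
|ω_lever| = |0.1438·8.587·+0.48381| / 0.329789 = 1.8115 rad/s.

1.81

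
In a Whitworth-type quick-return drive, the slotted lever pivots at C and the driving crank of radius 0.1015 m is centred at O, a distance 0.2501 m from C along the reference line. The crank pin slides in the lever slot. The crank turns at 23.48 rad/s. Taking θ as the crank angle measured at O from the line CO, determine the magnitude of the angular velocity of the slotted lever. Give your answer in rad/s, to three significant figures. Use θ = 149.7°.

ω = 23.48 rad/s
Crank pin A relative to C: A = (d + r cosθ, r sinθ); lever angle φ = atan2(r sinθ, d + r cosθ).
Differentiating tanφ: φ̇ = rω(d cosθ + r)/(d² + r² + 2dr cosθ).
d² + r² + 2dr cosθ = |CA|² = 0.0290174 m²;  d cosθ + r = -0.11444 m.
|ω_lever| = |0.1015·23.48·-0.11444| / 0.0290174 = 9.3986 rad/s.

9.40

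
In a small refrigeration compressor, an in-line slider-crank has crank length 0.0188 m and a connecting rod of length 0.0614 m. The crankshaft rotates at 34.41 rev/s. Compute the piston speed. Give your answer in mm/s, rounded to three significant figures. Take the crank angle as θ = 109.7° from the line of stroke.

3410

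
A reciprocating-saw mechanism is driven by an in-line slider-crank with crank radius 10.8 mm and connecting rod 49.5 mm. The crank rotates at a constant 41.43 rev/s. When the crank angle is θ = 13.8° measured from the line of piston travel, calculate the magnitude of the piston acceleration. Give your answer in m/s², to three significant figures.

ω = 2π·41.4 = 260.3 rad/s
x(θ) = r cosθ + √(L² − r² sin²θ); with ω constant, a = ω²·d²x/dθ².
d²x/dθ² = −r cosθ − r²(cos2θ)/√u − r⁴ sin²2θ/(4u^{3/2}),  u = L² − r² sin²θ = 0.00244361 m².
Substituting r = 0.0108 m, L = 0.0495 m, θ = 13.8°: d²x/dθ² = -0.012585 m.
a = ω²·d²x/dθ² = (260.3)²·(-0.012585) = -852.81 m/s²;  |a| = 852.81 m/s².

853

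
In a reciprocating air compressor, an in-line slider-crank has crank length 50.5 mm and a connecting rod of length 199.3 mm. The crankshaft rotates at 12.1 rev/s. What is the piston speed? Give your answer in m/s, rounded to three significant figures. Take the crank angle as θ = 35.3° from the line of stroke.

ω = 2π·12.1 = 76.03 rad/s
For an in-line slider-crank, x = r cosθ + √(L² − r² sin²θ), so v = −rω sinθ·[1 + r cosθ/√(L² − r² sin²θ)].
With r = 0.0505 m, L = 0.1993 m, θ = 35.3°: √(L² − r² sin²θ) = 0.19715 m.
v = −0.0505·76.03·0.57786·[1 + 0.0505·0.81614/0.19715] = -2.6824 m/s.
|v| = 2.6824 m/s.

2.68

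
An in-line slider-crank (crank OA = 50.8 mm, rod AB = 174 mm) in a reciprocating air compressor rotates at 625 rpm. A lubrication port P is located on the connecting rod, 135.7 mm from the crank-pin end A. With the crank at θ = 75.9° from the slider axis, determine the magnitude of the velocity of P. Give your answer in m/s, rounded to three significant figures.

ω = 65.45 rad/s.  Crank-pin speed |V_A| = rω = 3.3249 m/s, perpendicular to OA.
Rod angle: sinφ = −(r/L) sinθ ⇒ φ = -16.449°; ω_rod = −rω cosθ/√(L²−r²sin²θ) = -4.8537 rad/s.
V_P = V_A + ω_rod × AP, with AP = 0.1357 m along the rod.
Components: V_Px = −rω sinθ − a·ω_rod·sinφ = -3.4112 m/s;  V_Py = rω cosθ + a·ω_rod·cosφ = +0.17829 m/s.
|V_P| = √(V_Px² + V_Py²) = 3.4158 m/s.

3.42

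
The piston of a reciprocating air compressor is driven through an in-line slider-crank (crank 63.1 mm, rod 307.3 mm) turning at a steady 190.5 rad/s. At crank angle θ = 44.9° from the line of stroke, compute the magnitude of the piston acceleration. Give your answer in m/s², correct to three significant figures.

ω = 190.5 rad/s
x(θ) = r cosθ + √(L² − r² sin²θ); with ω constant, a = ω²·d²x/dθ².
d²x/dθ² = −r cosθ − r²(cos2θ)/√u − r⁴ sin²2θ/(4u^{3/2}),  u = L² − r² sin²θ = 0.0924494 m².
Substituting r = 0.0631 m, L = 0.3073 m, θ = 44.9°: d²x/dθ² = -0.044883 m.
a = ω²·d²x/dθ² = (190.5)²·(-0.044883) = -1628.8 m/s²;  |a| = 1628.8 m/s².

1630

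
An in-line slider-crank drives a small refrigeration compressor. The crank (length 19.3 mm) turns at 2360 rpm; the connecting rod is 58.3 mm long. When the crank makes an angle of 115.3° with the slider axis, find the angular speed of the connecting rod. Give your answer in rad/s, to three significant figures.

36.6

ω = 247.1 rad/s (converted from 2360 rpm).
The rod makes angle φ with the slider axis where L sinφ = r sinθ; differentiating, L cosφ·φ̇ = r ω cosθ.
L cosφ = √(L² − r² sin²θ) = 0.055628 m.
|ω_rod| = r ω |cosθ| / √(L² − r² sin²θ) = 0.0193·247.1·0.42736/0.055628 = 36.644 rad/s.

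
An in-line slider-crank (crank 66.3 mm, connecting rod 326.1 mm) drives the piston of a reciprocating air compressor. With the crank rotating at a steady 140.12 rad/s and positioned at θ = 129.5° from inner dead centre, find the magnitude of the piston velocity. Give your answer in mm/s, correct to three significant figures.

ω = 140.1 rad/s
For an in-line slider-crank, x = r cosθ + √(L² − r² sin²θ), so v = −rω sinθ·[1 + r cosθ/√(L² − r² sin²θ)].
With r = 0.0663 m, L = 0.3261 m, θ = 129.5°: √(L² − r² sin²θ) = 0.32206 m.
v = −0.0663·140.1·0.77162·[1 + 0.0663·-0.63608/0.32206] = -6.2297 m/s.
|v| = 6.2297 m/s = 6229.7 mm/s.

6230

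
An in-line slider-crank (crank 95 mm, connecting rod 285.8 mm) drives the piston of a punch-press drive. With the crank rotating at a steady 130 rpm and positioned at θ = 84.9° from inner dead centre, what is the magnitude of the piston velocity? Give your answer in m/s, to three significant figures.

1.33

ω = 2π·130/60 = 13.61 rad/s
For an in-line slider-crank, x = r cosθ + √(L² − r² sin²θ), so v = −rω sinθ·[1 + r cosθ/√(L² − r² sin²θ)].
With r = 0.095 m, L = 0.2858 m, θ = 84.9°: √(L² − r² sin²θ) = 0.26968 m.
v = −0.095·13.61·0.99604·[1 + 0.095·0.08889/0.26968] = -1.3285 m/s.
|v| = 1.3285 m/s.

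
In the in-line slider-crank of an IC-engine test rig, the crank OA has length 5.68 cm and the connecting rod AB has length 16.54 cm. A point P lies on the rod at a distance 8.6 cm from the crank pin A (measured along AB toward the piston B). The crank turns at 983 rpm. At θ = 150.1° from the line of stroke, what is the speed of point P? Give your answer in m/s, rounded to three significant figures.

3.46

ω = 102.9 rad/s.  Crank-pin speed |V_A| = rω = 5.847 m/s, perpendicular to OA.
Rod angle: sinφ = −(r/L) sinθ ⇒ φ = -9.857°; ω_rod = −rω cosθ/√(L²−r²sin²θ) = +31.104 rad/s.
V_P = V_A + ω_rod × AP, with AP = 0.086 m along the rod.
Components: V_Px = −rω sinθ − a·ω_rod·sinφ = -2.4567 m/s;  V_Py = rω cosθ + a·ω_rod·cosφ = -2.4332 m/s.
|V_P| = √(V_Px² + V_Py²) = 3.4578 m/s.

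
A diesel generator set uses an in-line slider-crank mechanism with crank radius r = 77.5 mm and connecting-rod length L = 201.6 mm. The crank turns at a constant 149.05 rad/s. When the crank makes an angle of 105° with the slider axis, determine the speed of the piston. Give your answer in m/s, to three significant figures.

9.96

ω = 149.1 rad/s
For an in-line slider-crank, x = r cosθ + √(L² − r² sin²θ), so v = −rω sinθ·[1 + r cosθ/√(L² − r² sin²θ)].
With r = 0.0775 m, L = 0.2016 m, θ = 105°: √(L² − r² sin²θ) = 0.18719 m.
v = −0.0775·149.1·0.96593·[1 + 0.0775·-0.25882/0.18719] = -9.9621 m/s.
|v| = 9.9621 m/s.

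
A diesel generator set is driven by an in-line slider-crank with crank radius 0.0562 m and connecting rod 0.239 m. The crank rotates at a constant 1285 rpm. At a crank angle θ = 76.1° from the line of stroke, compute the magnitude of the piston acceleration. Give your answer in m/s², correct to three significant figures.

27.8

ω = 2π·1285/60 = 134.6 rad/s
x(θ) = r cosθ + √(L² − r² sin²θ); with ω constant, a = ω²·d²x/dθ².
d²x/dθ² = −r cosθ − r²(cos2θ)/√u − r⁴ sin²2θ/(4u^{3/2}),  u = L² − r² sin²θ = 0.0541448 m².
Substituting r = 0.0562 m, L = 0.239 m, θ = 76.1°: d²x/dθ² = -0.0015369 m.
a = ω²·d²x/dθ² = (134.6)²·(-0.0015369) = -27.831 m/s²;  |a| = 27.831 m/s².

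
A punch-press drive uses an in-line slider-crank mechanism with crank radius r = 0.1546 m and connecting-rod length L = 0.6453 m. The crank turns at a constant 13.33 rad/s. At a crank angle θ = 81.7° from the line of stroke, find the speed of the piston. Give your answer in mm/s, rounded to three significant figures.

2110

ω = 13.33 rad/s
For an in-line slider-crank, x = r cosθ + √(L² − r² sin²θ), so v = −rω sinθ·[1 + r cosθ/√(L² − r² sin²θ)].
With r = 0.1546 m, L = 0.6453 m, θ = 81.7°: √(L² − r² sin²θ) = 0.6269 m.
v = −0.1546·13.33·0.98953·[1 + 0.1546·0.14436/0.6269] = -2.1118 m/s.
|v| = 2.1118 m/s = 2111.8 mm/s.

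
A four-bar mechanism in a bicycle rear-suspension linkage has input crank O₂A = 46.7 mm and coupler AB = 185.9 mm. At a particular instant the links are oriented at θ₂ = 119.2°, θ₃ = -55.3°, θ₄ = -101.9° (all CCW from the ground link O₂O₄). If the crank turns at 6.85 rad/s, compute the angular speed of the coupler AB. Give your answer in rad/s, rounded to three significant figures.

1.56

ω₂ = 6.85 rad/s
Differentiating the loop-closure r₂e^{iθ₂}+r₃e^{iθ₃}=r₁+r₄e^{iθ₄} gives r₂ω₂e^{iθ₂}+r₃ω₃e^{iθ₃}=r₄ω₄e^{iθ₄}.
Eliminating the other unknown: ω₃ = r₂ω₂ sin(θ₄−θ₂) / [r₃ sin(θ₃−θ₄)].
Numerator sine = +0.65738; denominator sine = +0.72657.
Result = 0.0467·6.85·(+0.65738) / (0.1859·(+0.72657)) = +1.5569 rad/s; magnitude 1.5569 rad/s.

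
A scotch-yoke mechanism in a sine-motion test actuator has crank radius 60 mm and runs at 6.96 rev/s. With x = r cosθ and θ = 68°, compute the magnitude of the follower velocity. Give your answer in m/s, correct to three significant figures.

2.43

ω = 43.73 rad/s (from 6.96 rev/s).
x = r cosθ ⇒ ẋ = −rω sinθ.
|v| = rω|sinθ| = 0.06·43.73·|sin 68°| = 2.4328 m/s.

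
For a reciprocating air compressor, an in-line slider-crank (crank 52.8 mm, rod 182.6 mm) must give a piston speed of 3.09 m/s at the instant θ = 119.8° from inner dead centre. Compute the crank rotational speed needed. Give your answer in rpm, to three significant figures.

756

For an in-line slider-crank, |v_piston| = rω|sinθ|·[1 + r cosθ/√(L² − r² sin²θ)].
With r = 0.0528 m, L = 0.1826 m, θ = 119.8°: the bracketed kinematic factor |dx/dθ| = 0.039016 m.
ω = v/|dx/dθ| = 3.09/0.039016 = 79.198 rad/s.
N = 60ω/(2π) = 756.28 rpm.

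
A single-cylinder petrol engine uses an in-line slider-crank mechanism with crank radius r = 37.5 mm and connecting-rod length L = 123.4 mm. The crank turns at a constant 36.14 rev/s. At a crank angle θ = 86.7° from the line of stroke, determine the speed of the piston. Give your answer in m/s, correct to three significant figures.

ω = 2π·36.1 = 227.1 rad/s
For an in-line slider-crank, x = r cosθ + √(L² − r² sin²θ), so v = −rω sinθ·[1 + r cosθ/√(L² − r² sin²θ)].
With r = 0.0375 m, L = 0.1234 m, θ = 86.7°: √(L² − r² sin²θ) = 0.11758 m.
v = −0.0375·227.1·0.99834·[1 + 0.0375·0.05756/0.11758] = -8.6572 m/s.
|v| = 8.6572 m/s.

8.66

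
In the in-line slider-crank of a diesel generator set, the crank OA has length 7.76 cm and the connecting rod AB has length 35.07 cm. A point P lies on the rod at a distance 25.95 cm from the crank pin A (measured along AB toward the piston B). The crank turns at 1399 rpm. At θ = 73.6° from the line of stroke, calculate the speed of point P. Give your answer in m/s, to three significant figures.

ω = 146.5 rad/s.  Crank-pin speed |V_A| = rω = 11.369 m/s, perpendicular to OA.
Rod angle: sinφ = −(r/L) sinθ ⇒ φ = -12.255°; ω_rod = −rω cosθ/√(L²−r²sin²θ) = -9.3661 rad/s.
V_P = V_A + ω_rod × AP, with AP = 0.2595 m along the rod.
Components: V_Px = −rω sinθ − a·ω_rod·sinφ = -11.422 m/s;  V_Py = rω cosθ + a·ω_rod·cosφ = +0.83472 m/s.
|V_P| = √(V_Px² + V_Py²) = 11.452 m/s.

11.5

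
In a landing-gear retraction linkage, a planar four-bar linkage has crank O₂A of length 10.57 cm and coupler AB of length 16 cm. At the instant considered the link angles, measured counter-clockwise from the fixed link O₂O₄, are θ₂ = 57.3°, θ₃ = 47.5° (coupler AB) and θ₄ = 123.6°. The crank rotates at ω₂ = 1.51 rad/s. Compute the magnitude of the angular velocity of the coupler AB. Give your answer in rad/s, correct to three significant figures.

0.941

ω₂ = 1.51 rad/s
Differentiating the loop-closure r₂e^{iθ₂}+r₃e^{iθ₃}=r₁+r₄e^{iθ₄} gives r₂ω₂e^{iθ₂}+r₃ω₃e^{iθ₃}=r₄ω₄e^{iθ₄}.
Eliminating the other unknown: ω₃ = r₂ω₂ sin(θ₄−θ₂) / [r₃ sin(θ₃−θ₄)].
Numerator sine = +0.91566; denominator sine = -0.97072.
Result = 0.1057·1.51·(+0.91566) / (0.16·(-0.97072)) = -0.94097 rad/s; magnitude 0.94097 rad/s.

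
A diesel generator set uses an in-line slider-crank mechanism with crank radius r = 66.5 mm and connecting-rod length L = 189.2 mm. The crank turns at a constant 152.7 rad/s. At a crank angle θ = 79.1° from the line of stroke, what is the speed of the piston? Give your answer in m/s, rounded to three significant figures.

ω = 152.7 rad/s
For an in-line slider-crank, x = r cosθ + √(L² − r² sin²θ), so v = −rω sinθ·[1 + r cosθ/√(L² − r² sin²θ)].
With r = 0.0665 m, L = 0.1892 m, θ = 79.1°: √(L² − r² sin²θ) = 0.17757 m.
v = −0.0665·152.7·0.98196·[1 + 0.0665·0.18910/0.17757] = -10.677 m/s.
|v| = 10.677 m/s.

10.7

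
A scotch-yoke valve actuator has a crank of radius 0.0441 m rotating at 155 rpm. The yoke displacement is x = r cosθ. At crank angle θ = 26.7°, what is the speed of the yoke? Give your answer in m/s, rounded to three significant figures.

0.322

ω = 16.23 rad/s (from 155 rpm).
x = r cosθ ⇒ ẋ = −rω sinθ.
|v| = rω|sinθ| = 0.0441·16.23·|sin 26.7°| = 0.32163 m/s.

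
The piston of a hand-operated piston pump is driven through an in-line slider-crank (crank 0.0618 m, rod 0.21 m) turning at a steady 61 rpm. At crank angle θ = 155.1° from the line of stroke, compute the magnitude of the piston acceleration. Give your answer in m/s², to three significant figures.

ω = 2π·61/60 = 6.388 rad/s
x(θ) = r cosθ + √(L² − r² sin²θ); with ω constant, a = ω²·d²x/dθ².
d²x/dθ² = −r cosθ − r²(cos2θ)/√u − r⁴ sin²2θ/(4u^{3/2}),  u = L² − r² sin²θ = 0.043423 m².
Substituting r = 0.0618 m, L = 0.21 m, θ = 155.1°: d²x/dθ² = +0.04399 m.
a = ω²·d²x/dθ² = (6.388)²·(+0.04399) = +1.795 m/s²;  |a| = 1.795 m/s².

1.80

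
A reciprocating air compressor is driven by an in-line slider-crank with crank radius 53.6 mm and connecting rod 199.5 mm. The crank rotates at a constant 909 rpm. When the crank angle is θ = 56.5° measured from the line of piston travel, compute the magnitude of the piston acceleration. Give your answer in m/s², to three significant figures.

ω = 2π·909/60 = 95.19 rad/s
x(θ) = r cosθ + √(L² − r² sin²θ); with ω constant, a = ω²·d²x/dθ².
d²x/dθ² = −r cosθ − r²(cos2θ)/√u − r⁴ sin²2θ/(4u^{3/2}),  u = L² − r² sin²θ = 0.0378025 m².
Substituting r = 0.0536 m, L = 0.1995 m, θ = 56.5°: d²x/dθ² = -0.024048 m.
a = ω²·d²x/dθ² = (95.19)²·(-0.024048) = -217.9 m/s²;  |a| = 217.9 m/s².

218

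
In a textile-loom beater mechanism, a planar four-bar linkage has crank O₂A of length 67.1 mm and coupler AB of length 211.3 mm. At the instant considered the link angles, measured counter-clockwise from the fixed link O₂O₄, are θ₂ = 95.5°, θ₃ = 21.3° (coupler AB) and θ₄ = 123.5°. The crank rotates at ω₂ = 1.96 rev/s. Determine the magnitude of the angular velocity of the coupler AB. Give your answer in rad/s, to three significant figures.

1.88

ω₂ = 12.32 rad/s (from 1.96 rev/s).
Differentiating the loop-closure r₂e^{iθ₂}+r₃e^{iθ₃}=r₁+r₄e^{iθ₄} gives r₂ω₂e^{iθ₂}+r₃ω₃e^{iθ₃}=r₄ω₄e^{iθ₄}.
Eliminating the other unknown: ω₃ = r₂ω₂ sin(θ₄−θ₂) / [r₃ sin(θ₃−θ₄)].
Numerator sine = +0.46947; denominator sine = -0.97742.
Result = 0.0671·12.32·(+0.46947) / (0.2113·(-0.97742)) = -1.8784 rad/s; magnitude 1.8784 rad/s.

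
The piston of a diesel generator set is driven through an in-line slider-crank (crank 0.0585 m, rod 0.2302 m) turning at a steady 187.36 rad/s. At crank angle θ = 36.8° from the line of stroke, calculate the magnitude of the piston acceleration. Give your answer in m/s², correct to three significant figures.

ω = 187.4 rad/s
x(θ) = r cosθ + √(L² − r² sin²θ); with ω constant, a = ω²·d²x/dθ².
d²x/dθ² = −r cosθ − r²(cos2θ)/√u − r⁴ sin²2θ/(4u^{3/2}),  u = L² − r² sin²θ = 0.051764 m².
Substituting r = 0.0585 m, L = 0.2302 m, θ = 36.8°: d²x/dθ² = -0.051318 m.
a = ω²·d²x/dθ² = (187.4)²·(-0.051318) = -1801.5 m/s²;  |a| = 1801.5 m/s².

1800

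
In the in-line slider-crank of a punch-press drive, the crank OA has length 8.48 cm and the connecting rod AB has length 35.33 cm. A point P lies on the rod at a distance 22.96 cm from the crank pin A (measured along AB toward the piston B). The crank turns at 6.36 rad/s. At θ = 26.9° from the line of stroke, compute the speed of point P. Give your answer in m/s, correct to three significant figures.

ω = 6.36 rad/s.  Crank-pin speed |V_A| = rω = 0.53933 m/s, perpendicular to OA.
Rod angle: sinφ = −(r/L) sinθ ⇒ φ = -6.234°; ω_rod = −rω cosθ/√(L²−r²sin²θ) = -1.3695 rad/s.
V_P = V_A + ω_rod × AP, with AP = 0.2296 m along the rod.
Components: V_Px = −rω sinθ − a·ω_rod·sinφ = -0.27816 m/s;  V_Py = rω cosθ + a·ω_rod·cosφ = +0.1684 m/s.
|V_P| = √(V_Px² + V_Py²) = 0.32516 m/s.

0.325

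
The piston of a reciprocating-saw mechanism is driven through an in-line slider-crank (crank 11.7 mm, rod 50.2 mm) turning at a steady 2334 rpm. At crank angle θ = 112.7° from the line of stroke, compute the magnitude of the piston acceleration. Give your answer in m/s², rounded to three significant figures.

ω = 2π·2334/60 = 244.4 rad/s
x(θ) = r cosθ + √(L² − r² sin²θ); with ω constant, a = ω²·d²x/dθ².
d²x/dθ² = −r cosθ − r²(cos2θ)/√u − r⁴ sin²2θ/(4u^{3/2}),  u = L² − r² sin²θ = 0.00240354 m².
Substituting r = 0.0117 m, L = 0.0502 m, θ = 112.7°: d²x/dθ² = +0.0064555 m.
a = ω²·d²x/dθ² = (244.4)²·(+0.0064555) = +385.65 m/s²;  |a| = 385.65 m/s².

386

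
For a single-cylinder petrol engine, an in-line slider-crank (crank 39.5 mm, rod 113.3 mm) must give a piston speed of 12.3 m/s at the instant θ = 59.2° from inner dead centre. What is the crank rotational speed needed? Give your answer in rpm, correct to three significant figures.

2920

For an in-line slider-crank, |v_piston| = rω|sinθ|·[1 + r cosθ/√(L² − r² sin²θ)].
With r = 0.0395 m, L = 0.1133 m, θ = 59.2°: the bracketed kinematic factor |dx/dθ| = 0.040277 m.
ω = v/|dx/dθ| = 12.3/0.040277 = 305.38 rad/s.
N = 60ω/(2π) = 2916.2 rpm.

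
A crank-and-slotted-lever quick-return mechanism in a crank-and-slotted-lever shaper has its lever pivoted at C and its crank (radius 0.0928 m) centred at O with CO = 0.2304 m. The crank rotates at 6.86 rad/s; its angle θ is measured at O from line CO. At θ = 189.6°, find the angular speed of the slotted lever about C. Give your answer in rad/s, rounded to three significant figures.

ω = 6.86 rad/s
Crank pin A relative to C: A = (d + r cosθ, r sinθ); lever angle φ = atan2(r sinθ, d + r cosθ).
Differentiating tanφ: φ̇ = rω(d cosθ + r)/(d² + r² + 2dr cosθ).
d² + r² + 2dr cosθ = |CA|² = 0.0195326 m²;  d cosθ + r = -0.13437 m.
|ω_lever| = |0.0928·6.86·-0.13437| / 0.0195326 = 4.3795 rad/s.

4.38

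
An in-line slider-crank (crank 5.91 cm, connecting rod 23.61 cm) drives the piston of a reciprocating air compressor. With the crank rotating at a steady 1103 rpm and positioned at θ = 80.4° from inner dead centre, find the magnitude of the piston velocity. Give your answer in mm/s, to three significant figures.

7020

ω = 2π·1103/60 = 115.5 rad/s
For an in-line slider-crank, x = r cosθ + √(L² − r² sin²θ), so v = −rω sinθ·[1 + r cosθ/√(L² − r² sin²θ)].
With r = 0.0591 m, L = 0.2361 m, θ = 80.4°: √(L² − r² sin²θ) = 0.2288 m.
v = −0.0591·115.5·0.98600·[1 + 0.0591·0.16677/0.2288] = -7.0207 m/s.
|v| = 7.0207 m/s = 7020.7 mm/s.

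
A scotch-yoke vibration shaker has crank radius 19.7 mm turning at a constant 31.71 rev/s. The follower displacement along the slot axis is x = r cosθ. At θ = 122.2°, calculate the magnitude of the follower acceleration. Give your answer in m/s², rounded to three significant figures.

417

ω = 199.2 rad/s (from 31.71 rev/s).
x = r cosθ ⇒ ẍ = −rω² cosθ (ω constant).
|a| = rω²|cosθ| = 0.0197·(199.2)²·|cos 122.2°| = 416.72 m/s².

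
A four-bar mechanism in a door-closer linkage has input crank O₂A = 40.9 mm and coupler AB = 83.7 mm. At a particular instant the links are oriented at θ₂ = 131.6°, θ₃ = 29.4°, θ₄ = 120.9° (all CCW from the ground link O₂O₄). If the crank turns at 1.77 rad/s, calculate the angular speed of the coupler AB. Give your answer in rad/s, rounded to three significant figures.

ω₂ = 1.77 rad/s
Differentiating the loop-closure r₂e^{iθ₂}+r₃e^{iθ₃}=r₁+r₄e^{iθ₄} gives r₂ω₂e^{iθ₂}+r₃ω₃e^{iθ₃}=r₄ω₄e^{iθ₄}.
Eliminating the other unknown: ω₃ = r₂ω₂ sin(θ₄−θ₂) / [r₃ sin(θ₃−θ₄)].
Numerator sine = -0.18567; denominator sine = -0.99966.
Result = 0.0409·1.77·(-0.18567) / (0.0837·(-0.99966)) = +0.16064 rad/s; magnitude 0.16064 rad/s.

0.161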